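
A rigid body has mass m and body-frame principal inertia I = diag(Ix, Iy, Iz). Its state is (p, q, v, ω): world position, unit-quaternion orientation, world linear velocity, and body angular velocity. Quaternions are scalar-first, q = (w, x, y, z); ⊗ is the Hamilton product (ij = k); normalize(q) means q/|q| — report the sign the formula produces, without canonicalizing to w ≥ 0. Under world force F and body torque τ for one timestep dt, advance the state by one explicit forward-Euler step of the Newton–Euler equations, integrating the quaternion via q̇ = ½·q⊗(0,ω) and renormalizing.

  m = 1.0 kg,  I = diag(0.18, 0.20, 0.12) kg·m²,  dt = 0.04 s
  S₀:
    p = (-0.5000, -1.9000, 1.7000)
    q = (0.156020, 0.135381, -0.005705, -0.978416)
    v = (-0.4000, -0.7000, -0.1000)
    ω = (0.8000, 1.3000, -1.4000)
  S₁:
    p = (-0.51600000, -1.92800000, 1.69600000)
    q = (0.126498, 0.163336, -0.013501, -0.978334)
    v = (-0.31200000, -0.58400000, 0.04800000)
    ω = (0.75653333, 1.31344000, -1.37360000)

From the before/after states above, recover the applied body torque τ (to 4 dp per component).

τ = (-0.0500, 0.0000, 0.1000)

ω₁ − ω₀ = (-0.04346667, 0.01344000, 0.02640000)
ω₀×(Iω₀) = (0.1456, -0.0672, 0.0208)
I·α + gyro = (-0.0500, 0.0000, 0.1000)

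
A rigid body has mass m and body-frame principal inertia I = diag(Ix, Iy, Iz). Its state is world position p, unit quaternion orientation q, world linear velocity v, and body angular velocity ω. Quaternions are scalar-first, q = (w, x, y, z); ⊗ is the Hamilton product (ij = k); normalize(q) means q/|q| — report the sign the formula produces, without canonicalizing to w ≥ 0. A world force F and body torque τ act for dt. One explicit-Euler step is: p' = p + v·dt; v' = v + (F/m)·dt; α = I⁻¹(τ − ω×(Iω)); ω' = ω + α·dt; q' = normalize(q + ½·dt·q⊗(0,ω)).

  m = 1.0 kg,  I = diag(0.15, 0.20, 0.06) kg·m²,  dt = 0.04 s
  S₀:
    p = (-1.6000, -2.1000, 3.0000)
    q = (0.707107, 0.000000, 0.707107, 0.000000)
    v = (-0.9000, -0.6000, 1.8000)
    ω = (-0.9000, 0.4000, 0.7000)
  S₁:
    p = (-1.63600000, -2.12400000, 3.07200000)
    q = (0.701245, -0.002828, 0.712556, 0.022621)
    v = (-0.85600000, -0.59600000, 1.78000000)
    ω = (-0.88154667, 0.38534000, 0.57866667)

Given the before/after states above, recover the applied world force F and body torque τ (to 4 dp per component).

F = (1.1000, 0.1000, -0.5000)
τ = (0.0300, -0.1300, -0.2000)

ω₁ − ω₀ = (0.01845333, -0.01466000, -0.12133333)
τ = I·(Δω/dt) + ω₀×(Iω₀) = (0.0300, -0.1300, -0.2000)
v₁ − v₀ = (0.04400000, 0.00400000, -0.02000000)
applied force F = (1.1000, 0.1000, -0.5000)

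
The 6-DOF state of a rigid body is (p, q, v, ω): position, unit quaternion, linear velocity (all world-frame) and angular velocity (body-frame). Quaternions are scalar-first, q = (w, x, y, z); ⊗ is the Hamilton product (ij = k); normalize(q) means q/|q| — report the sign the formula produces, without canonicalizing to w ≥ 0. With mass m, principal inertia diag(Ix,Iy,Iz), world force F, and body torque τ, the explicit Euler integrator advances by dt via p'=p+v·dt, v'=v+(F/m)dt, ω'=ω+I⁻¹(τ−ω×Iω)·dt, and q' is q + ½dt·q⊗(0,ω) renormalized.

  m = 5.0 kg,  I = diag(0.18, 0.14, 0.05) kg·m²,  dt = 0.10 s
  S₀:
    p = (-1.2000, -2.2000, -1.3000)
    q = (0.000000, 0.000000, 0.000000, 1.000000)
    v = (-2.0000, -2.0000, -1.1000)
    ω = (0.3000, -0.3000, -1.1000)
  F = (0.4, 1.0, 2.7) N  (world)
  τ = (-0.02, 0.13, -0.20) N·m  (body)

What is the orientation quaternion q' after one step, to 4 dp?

q' = (0.0549, 0.0150, 0.0150, 0.9983)

2q̇ = q⊗(0,ω) = (1.1000000, 0.3000000, 0.3000000, 0.0000000)
updated quaternion q' = (0.0549, 0.0150, 0.0150, 0.9983)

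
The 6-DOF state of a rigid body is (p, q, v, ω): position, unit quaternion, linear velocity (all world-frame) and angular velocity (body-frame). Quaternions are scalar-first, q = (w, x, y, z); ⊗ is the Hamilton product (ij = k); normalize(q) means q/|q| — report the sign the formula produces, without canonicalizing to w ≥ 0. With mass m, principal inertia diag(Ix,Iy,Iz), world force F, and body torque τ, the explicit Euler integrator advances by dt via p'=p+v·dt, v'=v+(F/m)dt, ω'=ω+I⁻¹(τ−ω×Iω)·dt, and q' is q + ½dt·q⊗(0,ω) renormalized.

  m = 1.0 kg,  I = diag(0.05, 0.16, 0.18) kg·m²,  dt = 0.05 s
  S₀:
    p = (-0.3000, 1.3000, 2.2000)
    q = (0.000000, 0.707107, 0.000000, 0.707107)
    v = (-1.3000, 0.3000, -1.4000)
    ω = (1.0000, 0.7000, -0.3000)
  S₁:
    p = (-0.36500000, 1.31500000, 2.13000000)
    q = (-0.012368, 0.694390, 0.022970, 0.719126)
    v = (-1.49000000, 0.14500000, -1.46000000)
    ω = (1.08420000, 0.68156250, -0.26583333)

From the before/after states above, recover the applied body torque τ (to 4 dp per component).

τ = (0.0800, -0.0200, 0.2000)

rate change Δω = (0.08420000, -0.01843750, 0.03416667)
I·α + gyro = (0.0800, -0.0200, 0.2000)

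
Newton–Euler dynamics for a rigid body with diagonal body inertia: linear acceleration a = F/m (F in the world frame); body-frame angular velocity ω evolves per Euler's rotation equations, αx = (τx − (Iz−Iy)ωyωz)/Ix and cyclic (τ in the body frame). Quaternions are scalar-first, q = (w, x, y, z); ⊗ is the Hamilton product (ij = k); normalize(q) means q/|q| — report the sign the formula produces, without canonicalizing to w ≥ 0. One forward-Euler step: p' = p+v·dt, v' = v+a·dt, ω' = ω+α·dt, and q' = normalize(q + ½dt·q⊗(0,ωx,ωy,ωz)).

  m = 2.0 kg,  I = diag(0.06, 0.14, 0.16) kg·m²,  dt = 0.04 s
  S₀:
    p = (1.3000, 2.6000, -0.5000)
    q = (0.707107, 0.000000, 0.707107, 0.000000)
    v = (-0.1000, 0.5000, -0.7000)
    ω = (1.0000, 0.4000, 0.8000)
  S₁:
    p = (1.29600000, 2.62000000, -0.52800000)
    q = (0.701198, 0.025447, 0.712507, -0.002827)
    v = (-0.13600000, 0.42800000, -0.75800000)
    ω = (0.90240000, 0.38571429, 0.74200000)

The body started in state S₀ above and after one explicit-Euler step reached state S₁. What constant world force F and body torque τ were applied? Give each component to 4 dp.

rate change Δω = (-0.09760000, -0.01428571, -0.05800000)
I·α + gyro = (-0.1400, -0.1300, -0.2000)
Δv = v₁−v₀ = (-0.03600000, -0.07200000, -0.05800000)
m·(v₁−v₀)/dt = (-1.8000, -3.6000, -2.9000)

F = (-1.8000, -3.6000, -2.9000)
τ = (-0.1400, -0.1300, -0.2000)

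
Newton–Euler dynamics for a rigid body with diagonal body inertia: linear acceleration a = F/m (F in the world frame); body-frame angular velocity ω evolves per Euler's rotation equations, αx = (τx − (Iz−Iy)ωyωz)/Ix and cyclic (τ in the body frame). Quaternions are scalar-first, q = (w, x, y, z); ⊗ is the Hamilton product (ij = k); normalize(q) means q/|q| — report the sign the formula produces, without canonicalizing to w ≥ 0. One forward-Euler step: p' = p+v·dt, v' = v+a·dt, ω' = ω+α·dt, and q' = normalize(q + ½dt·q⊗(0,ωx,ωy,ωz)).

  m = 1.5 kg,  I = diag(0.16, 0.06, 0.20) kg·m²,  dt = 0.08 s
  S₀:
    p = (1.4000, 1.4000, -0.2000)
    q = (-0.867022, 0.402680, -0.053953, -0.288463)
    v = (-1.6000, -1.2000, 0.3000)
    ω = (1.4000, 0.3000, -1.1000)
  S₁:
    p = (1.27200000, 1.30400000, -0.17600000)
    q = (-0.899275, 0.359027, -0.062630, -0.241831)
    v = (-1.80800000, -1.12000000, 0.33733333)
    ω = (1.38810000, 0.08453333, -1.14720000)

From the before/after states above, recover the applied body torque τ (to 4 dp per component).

τ = (-0.0700, -0.1000, -0.1600)

Δω = ω₁−ω₀ = (-0.01190000, -0.21546667, -0.04720000)
precession coupling = (-0.0462, 0.0616, -0.0420)
I·α + gyro = (-0.0700, -0.1000, -0.1600)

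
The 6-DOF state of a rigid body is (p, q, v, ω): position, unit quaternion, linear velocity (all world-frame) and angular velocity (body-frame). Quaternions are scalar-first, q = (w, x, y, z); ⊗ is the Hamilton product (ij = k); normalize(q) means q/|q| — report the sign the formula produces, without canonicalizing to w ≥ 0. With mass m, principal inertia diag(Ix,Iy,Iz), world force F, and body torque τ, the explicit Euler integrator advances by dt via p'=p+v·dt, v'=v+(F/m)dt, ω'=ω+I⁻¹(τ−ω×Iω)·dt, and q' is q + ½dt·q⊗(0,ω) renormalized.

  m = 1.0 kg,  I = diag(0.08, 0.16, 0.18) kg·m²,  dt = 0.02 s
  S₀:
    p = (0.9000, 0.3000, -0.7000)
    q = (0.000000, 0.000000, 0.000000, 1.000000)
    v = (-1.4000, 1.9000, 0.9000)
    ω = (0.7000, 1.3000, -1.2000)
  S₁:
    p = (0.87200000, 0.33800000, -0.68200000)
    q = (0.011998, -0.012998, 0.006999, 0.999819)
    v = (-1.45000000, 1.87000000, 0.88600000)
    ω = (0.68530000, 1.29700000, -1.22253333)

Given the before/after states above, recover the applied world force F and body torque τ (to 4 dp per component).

F = (-2.5000, -1.5000, -0.7000)
τ = (-0.0900, 0.0600, -0.1300)

ω₁ − ω₀ = (-0.01470000, -0.00300000, -0.02253333)
precession coupling = (-0.0312, 0.0840, 0.0728)
I·α + gyro = (-0.0900, 0.0600, -0.1300)
v₁ − v₀ = (-0.05000000, -0.03000000, -0.01400000)
F = m·Δv/dt = (-2.5000, -1.5000, -0.7000)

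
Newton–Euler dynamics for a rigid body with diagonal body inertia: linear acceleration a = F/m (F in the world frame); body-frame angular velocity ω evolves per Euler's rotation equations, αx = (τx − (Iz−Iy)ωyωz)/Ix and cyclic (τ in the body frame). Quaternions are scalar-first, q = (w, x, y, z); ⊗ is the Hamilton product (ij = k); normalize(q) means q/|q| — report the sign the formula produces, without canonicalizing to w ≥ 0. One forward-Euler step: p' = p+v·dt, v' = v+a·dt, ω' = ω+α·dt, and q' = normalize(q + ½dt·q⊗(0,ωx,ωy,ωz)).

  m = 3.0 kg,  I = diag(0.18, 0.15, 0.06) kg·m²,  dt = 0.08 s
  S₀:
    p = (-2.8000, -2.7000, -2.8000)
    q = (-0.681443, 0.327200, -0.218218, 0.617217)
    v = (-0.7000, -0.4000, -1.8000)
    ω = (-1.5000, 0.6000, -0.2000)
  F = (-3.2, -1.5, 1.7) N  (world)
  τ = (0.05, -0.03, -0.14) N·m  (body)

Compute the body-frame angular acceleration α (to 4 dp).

precession coupling ω×(Iω) = (0.0108, 0.0360, 0.0270)
(τ − ω×Iω)/I = (0.2178, -0.4400, -2.7833)

α = (0.2178, -0.4400, -2.7833)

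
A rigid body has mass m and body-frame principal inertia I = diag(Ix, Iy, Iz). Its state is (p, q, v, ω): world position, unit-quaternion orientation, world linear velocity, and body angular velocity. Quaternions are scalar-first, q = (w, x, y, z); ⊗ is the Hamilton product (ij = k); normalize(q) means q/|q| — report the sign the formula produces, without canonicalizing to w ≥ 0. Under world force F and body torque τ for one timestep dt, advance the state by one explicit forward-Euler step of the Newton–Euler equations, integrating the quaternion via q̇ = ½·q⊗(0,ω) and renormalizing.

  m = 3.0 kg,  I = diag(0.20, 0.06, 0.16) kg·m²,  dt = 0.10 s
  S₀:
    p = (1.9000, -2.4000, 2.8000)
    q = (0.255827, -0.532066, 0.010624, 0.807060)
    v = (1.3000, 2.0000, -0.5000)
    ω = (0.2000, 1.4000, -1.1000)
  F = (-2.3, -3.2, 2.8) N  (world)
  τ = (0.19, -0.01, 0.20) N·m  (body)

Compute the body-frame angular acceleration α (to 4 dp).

gyro term ω×Iω = (-0.1540, -0.0088, -0.0392)
(τ − ω×Iω)/I = (1.7200, -0.0200, 1.4950)

α = (1.7200, -0.0200, 1.4950)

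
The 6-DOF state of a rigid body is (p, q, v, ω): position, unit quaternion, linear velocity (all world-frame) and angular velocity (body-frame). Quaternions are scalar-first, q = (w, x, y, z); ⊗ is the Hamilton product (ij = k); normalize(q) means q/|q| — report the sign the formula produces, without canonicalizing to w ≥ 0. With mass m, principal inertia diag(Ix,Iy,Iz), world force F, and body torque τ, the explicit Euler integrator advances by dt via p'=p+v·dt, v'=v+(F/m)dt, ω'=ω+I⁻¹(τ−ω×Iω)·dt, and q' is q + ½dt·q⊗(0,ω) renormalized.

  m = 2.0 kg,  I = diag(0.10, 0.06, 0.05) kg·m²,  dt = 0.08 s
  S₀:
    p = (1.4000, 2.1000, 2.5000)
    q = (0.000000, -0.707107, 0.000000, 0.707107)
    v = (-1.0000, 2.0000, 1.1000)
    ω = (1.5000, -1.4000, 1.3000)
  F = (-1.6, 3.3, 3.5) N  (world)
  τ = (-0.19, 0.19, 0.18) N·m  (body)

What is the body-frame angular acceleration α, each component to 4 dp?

precession coupling ω×(Iω) = (0.0182, 0.0975, 0.0840)
angular accel α = (-2.0820, 1.5417, 1.9200)

α = (-2.0820, 1.5417, 1.9200)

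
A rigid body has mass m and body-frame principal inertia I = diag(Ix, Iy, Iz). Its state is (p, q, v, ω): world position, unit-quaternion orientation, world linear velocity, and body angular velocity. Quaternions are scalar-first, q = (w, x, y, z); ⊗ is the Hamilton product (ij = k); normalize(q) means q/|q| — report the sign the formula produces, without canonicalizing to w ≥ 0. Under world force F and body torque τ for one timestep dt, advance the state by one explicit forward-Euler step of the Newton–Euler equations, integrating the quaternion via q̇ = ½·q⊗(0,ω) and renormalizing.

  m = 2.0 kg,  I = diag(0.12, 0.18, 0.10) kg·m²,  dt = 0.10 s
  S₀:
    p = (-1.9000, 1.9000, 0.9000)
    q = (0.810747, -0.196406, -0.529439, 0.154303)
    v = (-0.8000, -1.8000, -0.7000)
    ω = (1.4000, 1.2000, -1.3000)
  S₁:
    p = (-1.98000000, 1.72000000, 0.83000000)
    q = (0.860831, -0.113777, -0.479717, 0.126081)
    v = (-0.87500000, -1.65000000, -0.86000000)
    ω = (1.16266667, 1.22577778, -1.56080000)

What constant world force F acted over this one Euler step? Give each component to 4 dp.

velocity change Δv = (-0.07500000, 0.15000000, -0.16000000)
F = m·Δv/dt = (-1.5000, 3.0000, -3.2000)

F = (-1.5000, 3.0000, -3.2000)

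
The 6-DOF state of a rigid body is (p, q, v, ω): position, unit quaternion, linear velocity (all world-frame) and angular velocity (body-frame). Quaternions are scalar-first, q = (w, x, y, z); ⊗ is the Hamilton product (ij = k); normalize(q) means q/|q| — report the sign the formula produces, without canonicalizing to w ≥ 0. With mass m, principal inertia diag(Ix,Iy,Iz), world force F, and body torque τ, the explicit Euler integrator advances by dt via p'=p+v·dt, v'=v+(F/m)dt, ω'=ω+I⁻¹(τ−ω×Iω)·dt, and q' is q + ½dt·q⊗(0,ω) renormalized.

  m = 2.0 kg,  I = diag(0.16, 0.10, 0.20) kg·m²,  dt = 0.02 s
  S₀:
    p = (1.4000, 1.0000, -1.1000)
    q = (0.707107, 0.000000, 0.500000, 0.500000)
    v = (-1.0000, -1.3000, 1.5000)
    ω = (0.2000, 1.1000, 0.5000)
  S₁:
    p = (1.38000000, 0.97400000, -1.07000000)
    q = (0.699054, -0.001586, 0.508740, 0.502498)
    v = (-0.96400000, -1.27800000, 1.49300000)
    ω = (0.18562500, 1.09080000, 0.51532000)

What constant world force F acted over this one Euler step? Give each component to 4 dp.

v₁ − v₀ = (0.03600000, 0.02200000, -0.00700000)
F = m·Δv/dt = (3.6000, 2.2000, -0.7000)

F = (3.6000, 2.2000, -0.7000)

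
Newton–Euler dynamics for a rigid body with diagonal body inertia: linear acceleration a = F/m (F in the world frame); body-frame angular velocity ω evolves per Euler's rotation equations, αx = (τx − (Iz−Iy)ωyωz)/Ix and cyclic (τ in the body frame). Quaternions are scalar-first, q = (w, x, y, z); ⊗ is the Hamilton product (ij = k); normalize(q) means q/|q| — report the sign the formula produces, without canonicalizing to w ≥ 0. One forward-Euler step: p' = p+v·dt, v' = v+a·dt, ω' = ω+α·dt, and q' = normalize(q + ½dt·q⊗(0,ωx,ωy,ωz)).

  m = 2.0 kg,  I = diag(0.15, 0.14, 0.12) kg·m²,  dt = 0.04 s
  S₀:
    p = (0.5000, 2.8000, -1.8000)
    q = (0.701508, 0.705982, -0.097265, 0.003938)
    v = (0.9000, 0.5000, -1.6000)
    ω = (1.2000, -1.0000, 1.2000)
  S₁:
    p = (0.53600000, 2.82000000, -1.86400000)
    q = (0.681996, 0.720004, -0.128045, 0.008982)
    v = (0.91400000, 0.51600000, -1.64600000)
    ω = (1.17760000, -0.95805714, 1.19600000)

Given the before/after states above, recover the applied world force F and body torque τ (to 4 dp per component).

velocity change Δv = (0.01400000, 0.01600000, -0.04600000)
applied force F = (0.7000, 0.8000, -2.3000)
Δω = ω₁−ω₀ = (-0.02240000, 0.04194286, -0.00400000)
precession coupling = (0.0240, 0.0432, 0.0120)
τ = I·(Δω/dt) + ω₀×(Iω₀) = (-0.0600, 0.1900, 0.0000)

F = (0.7000, 0.8000, -2.3000)
τ = (-0.0600, 0.1900, 0.0000)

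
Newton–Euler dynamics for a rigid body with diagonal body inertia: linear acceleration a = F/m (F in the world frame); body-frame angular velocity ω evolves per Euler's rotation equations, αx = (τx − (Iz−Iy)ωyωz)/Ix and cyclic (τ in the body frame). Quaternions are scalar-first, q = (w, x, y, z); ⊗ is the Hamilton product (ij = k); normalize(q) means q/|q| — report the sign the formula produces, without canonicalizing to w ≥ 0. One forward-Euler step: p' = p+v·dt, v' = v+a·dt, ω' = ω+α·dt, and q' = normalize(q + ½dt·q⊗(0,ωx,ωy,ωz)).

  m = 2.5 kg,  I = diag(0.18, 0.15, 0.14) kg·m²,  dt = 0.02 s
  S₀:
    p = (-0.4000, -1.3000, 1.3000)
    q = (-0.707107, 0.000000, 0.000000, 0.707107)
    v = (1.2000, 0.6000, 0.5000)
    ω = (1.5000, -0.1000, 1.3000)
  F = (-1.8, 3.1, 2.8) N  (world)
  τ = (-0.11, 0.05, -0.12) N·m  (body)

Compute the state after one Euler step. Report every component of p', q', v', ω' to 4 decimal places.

p' = (-0.3760, -1.2880, 1.3100)
q' = (-0.7162, -0.0099, 0.0113, 0.6978)
v' = (1.1856, 0.6248, 0.5224)
ω' = (1.4876, -0.1037, 1.2822)

a = F/m = (-0.7200, 1.2400, 1.1200)
p' = p + v·dt = (-0.3760, -1.2880, 1.3100)
v + (F/m)dt = (1.1856, 0.6248, 0.5224)
gyro term ω×Iω = (0.0013, 0.0780, 0.0045)
(τ − ω×Iω)/I = (-0.6183, -0.1867, -0.8893)
ω + α·dt = (1.4876, -0.1037, 1.2822)
2q̇ = q⊗(0,ω) = (-0.9192391, -0.9899498, 1.1313712, -0.9192391)
updated quaternion q' = (-0.7162, -0.0099, 0.0113, 0.6978)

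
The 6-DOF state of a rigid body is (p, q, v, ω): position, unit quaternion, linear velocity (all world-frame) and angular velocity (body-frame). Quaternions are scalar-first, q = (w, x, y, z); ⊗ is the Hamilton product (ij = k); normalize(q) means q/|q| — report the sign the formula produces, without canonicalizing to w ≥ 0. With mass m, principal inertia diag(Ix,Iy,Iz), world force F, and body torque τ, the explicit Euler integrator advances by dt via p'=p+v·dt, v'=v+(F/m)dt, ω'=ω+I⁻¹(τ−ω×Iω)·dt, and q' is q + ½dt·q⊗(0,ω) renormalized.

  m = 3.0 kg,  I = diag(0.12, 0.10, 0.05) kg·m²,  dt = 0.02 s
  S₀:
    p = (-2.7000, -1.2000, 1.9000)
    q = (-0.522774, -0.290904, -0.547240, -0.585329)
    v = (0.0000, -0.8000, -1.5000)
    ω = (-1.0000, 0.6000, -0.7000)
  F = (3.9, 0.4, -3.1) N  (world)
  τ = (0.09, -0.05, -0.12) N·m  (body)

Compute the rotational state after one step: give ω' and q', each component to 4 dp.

precession coupling ω×(Iω) = (0.0210, 0.0490, 0.0120)
α = I⁻¹(τ − ω×Iω) = (0.5750, -0.9900, -2.6400)
new body rate ω' = (-0.9885, 0.5802, -0.7528)
2q̇ = q⊗(0,ω) = (-0.3722903, 1.2570394, 0.0680318, -0.3558406)
q + ½dt·q⊗(0,ω), renormalized = (-0.5264, -0.2783, -0.5465, -0.5888)

ω' = (-0.9885, 0.5802, -0.7528)
q' = (-0.5264, -0.2783, -0.5465, -0.5888)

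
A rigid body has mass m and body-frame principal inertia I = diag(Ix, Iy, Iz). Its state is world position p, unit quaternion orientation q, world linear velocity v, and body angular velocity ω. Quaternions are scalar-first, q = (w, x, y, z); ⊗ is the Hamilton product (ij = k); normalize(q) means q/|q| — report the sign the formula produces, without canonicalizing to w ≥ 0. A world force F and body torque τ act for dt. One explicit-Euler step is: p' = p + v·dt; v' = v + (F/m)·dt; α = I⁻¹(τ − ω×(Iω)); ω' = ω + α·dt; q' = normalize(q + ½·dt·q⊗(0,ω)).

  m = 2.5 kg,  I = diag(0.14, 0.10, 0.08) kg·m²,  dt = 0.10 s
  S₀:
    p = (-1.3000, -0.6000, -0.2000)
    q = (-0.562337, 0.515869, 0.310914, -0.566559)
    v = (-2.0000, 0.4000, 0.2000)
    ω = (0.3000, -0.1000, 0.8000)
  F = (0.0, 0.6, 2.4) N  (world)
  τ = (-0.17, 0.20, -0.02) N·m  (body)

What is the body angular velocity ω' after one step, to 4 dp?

angular accel α = (-1.2257, 1.8560, -0.2650)
ω' = ω + α·dt = (0.1774, 0.0856, 0.7735)

ω' = (0.1774, 0.0856, 0.7735)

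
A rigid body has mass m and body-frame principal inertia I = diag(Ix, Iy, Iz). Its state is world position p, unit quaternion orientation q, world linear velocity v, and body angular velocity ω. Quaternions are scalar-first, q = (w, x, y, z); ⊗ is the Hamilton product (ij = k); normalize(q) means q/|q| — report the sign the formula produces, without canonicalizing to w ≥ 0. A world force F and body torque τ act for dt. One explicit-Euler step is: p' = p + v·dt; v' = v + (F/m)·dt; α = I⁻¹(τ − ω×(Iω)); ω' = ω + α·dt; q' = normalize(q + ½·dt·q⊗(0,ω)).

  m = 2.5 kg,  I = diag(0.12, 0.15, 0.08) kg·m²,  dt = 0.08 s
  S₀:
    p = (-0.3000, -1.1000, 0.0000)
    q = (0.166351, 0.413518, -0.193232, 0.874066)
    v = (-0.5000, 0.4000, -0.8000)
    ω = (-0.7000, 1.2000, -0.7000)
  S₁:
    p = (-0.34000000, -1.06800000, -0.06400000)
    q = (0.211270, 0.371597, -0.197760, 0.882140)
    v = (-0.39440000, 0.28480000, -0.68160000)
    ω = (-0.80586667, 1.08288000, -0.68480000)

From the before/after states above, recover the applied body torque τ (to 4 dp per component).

τ = (-0.1000, -0.2000, -0.0100)

Δω = ω₁−ω₀ = (-0.10586667, -0.11712000, 0.01520000)
ω₀×(Iω₀) = (0.0588, 0.0196, -0.0252)
applied torque τ = (-0.1000, -0.2000, -0.0100)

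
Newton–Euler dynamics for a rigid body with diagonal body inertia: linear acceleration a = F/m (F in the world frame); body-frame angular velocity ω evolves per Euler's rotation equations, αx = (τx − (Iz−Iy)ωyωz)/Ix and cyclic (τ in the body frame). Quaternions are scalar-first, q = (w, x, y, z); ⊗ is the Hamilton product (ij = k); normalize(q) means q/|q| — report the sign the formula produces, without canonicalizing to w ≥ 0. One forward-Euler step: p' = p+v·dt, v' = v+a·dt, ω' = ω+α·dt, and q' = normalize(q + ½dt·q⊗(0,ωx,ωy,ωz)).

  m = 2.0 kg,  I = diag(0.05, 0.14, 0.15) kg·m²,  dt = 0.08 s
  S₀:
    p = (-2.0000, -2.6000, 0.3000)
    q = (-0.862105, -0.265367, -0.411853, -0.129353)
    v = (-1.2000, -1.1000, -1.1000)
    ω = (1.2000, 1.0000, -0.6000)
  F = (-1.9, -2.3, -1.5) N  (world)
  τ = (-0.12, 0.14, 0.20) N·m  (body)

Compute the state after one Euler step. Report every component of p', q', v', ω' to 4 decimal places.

angular accel α = (-2.2800, 0.4857, 0.6133)
new body rate ω' = (1.0176, 1.0389, -0.5509)
Hamilton product q⊗(0,ω) = (0.6526816, -0.6580612, -1.1765488, 0.7461196)
updated quaternion q' = (-0.8341, -0.2910, -0.4579, -0.0993)
p' = p + v·dt = (-2.0960, -2.6880, 0.2120)
v + (F/m)dt = (-1.2760, -1.1920, -1.1600)

p' = (-2.0960, -2.6880, 0.2120)
q' = (-0.8341, -0.2910, -0.4579, -0.0993)
v' = (-1.2760, -1.1920, -1.1600)
ω' = (1.0176, 1.0389, -0.5509)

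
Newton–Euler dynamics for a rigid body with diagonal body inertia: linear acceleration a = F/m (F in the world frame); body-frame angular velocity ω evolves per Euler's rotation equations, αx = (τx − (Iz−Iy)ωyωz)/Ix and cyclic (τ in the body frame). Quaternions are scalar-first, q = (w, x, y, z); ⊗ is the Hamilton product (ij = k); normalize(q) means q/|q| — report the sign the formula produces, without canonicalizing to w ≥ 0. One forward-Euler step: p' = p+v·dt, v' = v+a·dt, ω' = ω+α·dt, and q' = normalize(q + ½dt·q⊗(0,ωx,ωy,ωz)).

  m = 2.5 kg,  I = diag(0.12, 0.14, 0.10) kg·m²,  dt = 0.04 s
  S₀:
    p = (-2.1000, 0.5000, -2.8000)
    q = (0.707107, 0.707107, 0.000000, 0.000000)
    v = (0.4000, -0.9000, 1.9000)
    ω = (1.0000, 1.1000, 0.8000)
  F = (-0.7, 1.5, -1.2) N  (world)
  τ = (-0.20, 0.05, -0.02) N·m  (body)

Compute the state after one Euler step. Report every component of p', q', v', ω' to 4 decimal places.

gyro term ω×Iω = (-0.0352, 0.0160, 0.0220)
angular accel α = (-1.3733, 0.2429, -0.4200)
new body rate ω' = (0.9451, 1.1097, 0.7832)
q⊗(0,ω) = (-0.7071070, 0.7071070, 0.2121321, 1.3435033)
updated quaternion q' = (0.6926, 0.7208, 0.0042, 0.0269)
a = (-0.2800, 0.6000, -0.4800)
p' = p + v·dt = (-2.0840, 0.4640, -2.7240)
v + (F/m)dt = (0.3888, -0.8760, 1.8808)

p' = (-2.0840, 0.4640, -2.7240)
q' = (0.6926, 0.7208, 0.0042, 0.0269)
v' = (0.3888, -0.8760, 1.8808)
ω' = (0.9451, 1.1097, 0.7832)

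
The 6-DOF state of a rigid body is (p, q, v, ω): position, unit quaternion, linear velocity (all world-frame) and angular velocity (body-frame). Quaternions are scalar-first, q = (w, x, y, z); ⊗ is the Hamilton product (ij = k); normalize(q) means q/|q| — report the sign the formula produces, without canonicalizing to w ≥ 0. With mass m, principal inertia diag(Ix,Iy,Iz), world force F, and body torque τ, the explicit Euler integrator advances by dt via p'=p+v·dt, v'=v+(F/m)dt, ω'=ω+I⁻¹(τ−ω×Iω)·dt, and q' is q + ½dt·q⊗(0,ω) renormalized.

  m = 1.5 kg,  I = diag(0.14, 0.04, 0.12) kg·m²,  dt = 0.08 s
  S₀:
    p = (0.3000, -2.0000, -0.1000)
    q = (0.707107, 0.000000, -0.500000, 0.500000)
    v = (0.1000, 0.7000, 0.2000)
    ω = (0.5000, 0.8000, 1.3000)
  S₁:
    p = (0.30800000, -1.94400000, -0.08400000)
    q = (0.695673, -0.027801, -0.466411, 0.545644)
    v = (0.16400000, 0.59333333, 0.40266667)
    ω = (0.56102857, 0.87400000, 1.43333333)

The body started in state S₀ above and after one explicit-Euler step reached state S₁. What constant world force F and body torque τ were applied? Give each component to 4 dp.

F = (1.2000, -2.0000, 3.8000)
τ = (0.1900, 0.0500, 0.1600)

rate change Δω = (0.06102857, 0.07400000, 0.13333333)
precession coupling = (0.0832, 0.0130, -0.0400)
τ = I·(Δω/dt) + ω₀×(Iω₀) = (0.1900, 0.0500, 0.1600)
velocity change Δv = (0.06400000, -0.10666667, 0.20266667)
applied force F = (1.2000, -2.0000, 3.8000)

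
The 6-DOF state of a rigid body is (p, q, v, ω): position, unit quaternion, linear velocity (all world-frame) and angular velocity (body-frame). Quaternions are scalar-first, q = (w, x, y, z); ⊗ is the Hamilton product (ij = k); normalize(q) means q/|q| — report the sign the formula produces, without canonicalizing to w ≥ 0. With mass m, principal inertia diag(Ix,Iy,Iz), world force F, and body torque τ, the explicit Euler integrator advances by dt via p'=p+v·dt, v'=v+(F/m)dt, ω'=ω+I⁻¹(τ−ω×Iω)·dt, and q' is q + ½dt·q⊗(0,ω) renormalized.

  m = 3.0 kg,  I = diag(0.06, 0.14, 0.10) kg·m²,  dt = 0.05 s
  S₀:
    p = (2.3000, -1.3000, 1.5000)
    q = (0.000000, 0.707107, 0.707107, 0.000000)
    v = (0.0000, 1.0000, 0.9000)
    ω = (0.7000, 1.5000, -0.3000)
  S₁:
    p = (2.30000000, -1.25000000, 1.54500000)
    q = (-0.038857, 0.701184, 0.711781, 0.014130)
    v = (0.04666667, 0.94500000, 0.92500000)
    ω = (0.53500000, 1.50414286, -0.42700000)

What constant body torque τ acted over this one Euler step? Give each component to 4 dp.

τ = (-0.1800, 0.0200, -0.1700)

rate change Δω = (-0.16500000, 0.00414286, -0.12700000)
ω₀×(Iω₀) = (0.0180, 0.0084, 0.0840)
I·α + gyro = (-0.1800, 0.0200, -0.1700)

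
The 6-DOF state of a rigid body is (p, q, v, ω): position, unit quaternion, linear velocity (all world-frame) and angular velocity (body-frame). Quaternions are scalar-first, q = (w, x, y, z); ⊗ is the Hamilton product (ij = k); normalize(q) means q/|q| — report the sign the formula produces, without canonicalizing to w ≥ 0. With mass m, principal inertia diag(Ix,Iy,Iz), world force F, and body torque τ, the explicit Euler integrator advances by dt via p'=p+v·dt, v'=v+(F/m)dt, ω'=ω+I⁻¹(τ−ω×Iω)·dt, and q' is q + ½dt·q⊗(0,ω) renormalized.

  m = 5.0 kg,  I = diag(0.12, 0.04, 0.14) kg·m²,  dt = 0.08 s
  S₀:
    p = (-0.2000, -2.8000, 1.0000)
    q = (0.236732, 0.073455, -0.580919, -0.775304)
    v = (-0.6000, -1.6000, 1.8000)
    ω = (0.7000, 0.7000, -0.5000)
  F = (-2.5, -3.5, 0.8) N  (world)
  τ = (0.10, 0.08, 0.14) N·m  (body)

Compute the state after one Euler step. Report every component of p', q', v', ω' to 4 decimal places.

a = F/m = (-0.5000, -0.7000, 0.1600)
p + v·dt = (-0.2480, -2.9280, 1.1440)
v + (F/m)dt = (-0.6400, -1.6560, 1.8128)
angular accel α = (1.1250, 1.8250, 1.2800)
ω' = ω + α·dt = (0.7900, 0.8460, -0.3976)
Hamilton product q⊗(0,ω) = (-0.0324272, 0.9988847, -0.3402729, 0.3396958)
q' = normalize(q + ½dt·q⊗(0,ω)) = (0.2352, 0.1133, -0.5939, -0.7610)

p' = (-0.2480, -2.9280, 1.1440)
q' = (0.2352, 0.1133, -0.5939, -0.7610)
v' = (-0.6400, -1.6560, 1.8128)
ω' = (0.7900, 0.8460, -0.3976)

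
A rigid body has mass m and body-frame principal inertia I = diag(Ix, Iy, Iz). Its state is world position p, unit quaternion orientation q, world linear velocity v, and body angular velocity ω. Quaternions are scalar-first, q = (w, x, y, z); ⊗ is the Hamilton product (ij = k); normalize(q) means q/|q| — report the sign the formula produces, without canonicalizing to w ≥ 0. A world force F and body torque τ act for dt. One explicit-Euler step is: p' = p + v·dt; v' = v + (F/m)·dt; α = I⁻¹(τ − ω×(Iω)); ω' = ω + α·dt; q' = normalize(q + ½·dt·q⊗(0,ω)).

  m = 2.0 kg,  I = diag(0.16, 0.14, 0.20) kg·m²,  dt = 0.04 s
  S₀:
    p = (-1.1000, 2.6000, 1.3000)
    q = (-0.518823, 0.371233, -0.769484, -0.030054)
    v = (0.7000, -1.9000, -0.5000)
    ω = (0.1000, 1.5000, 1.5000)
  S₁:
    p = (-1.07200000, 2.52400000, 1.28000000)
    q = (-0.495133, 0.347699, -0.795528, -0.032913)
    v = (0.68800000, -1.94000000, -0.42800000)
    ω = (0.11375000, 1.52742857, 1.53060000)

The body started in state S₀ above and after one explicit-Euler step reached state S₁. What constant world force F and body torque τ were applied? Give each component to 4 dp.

F = (-0.6000, -2.0000, 3.6000)
τ = (0.1900, 0.0900, 0.1500)

v₁ − v₀ = (-0.01200000, -0.04000000, 0.07200000)
F = m·Δv/dt = (-0.6000, -2.0000, 3.6000)
Δω = ω₁−ω₀ = (0.01375000, 0.02742857, 0.03060000)
precession coupling = (0.1350, -0.0060, -0.0030)
I·α + gyro = (0.1900, 0.0900, 0.1500)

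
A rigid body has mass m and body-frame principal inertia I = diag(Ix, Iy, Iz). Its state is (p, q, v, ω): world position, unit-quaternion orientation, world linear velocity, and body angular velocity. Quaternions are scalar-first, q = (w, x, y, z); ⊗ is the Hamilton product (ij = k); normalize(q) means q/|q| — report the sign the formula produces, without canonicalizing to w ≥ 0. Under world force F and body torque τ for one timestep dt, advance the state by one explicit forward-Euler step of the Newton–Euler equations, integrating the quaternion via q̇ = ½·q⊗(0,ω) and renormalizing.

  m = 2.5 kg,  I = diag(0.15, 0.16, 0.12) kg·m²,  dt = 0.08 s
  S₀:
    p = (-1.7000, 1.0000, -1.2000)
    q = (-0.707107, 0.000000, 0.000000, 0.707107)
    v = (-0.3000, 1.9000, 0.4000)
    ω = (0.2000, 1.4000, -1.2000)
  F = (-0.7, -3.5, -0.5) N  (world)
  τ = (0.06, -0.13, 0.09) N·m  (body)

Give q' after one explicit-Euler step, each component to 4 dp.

q⊗(0,ω) = (0.8485284, -1.1313712, -0.8485284, 0.8485284)
q + ½dt·q⊗(0,ω), renormalized = (-0.6713, -0.0451, -0.0338, 0.7390)

q' = (-0.6713, -0.0451, -0.0338, 0.7390)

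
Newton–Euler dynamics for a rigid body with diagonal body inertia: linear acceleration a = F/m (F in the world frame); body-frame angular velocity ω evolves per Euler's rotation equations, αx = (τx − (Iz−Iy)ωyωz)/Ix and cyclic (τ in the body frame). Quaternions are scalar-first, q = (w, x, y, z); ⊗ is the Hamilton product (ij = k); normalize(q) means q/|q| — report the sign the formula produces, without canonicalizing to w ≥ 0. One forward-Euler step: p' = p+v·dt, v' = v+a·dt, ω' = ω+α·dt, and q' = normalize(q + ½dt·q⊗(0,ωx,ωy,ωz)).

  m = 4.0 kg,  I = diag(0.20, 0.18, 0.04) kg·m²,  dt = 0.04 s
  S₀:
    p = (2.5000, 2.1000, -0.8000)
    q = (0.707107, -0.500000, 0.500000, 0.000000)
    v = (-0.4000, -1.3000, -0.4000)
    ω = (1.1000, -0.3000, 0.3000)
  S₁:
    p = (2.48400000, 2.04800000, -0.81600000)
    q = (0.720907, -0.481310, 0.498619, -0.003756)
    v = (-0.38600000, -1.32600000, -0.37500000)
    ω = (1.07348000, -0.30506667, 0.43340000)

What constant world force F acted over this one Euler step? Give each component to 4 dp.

F = (1.4000, -2.6000, 2.5000)

v₁ − v₀ = (0.01400000, -0.02600000, 0.02500000)
applied force F = (1.4000, -2.6000, 2.5000)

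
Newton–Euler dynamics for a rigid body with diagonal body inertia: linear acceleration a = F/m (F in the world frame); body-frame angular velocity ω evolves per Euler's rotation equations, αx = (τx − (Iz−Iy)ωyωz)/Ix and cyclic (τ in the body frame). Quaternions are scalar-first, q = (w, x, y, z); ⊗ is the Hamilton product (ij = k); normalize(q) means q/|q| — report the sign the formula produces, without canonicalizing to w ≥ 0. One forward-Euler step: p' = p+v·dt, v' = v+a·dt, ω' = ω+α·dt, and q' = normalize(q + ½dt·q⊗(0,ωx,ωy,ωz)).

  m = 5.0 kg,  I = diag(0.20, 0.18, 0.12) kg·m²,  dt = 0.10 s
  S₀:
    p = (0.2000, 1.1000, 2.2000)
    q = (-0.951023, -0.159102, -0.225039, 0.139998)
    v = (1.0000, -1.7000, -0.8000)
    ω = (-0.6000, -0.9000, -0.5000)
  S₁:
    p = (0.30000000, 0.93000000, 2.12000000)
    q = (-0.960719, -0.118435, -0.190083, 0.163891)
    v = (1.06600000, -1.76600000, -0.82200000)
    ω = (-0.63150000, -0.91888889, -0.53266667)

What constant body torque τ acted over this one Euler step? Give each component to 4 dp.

ω₁ − ω₀ = (-0.03150000, -0.01888889, -0.03266667)
ω₀×(Iω₀) = (-0.0270, 0.0240, -0.0108)
I·α + gyro = (-0.0900, -0.0100, -0.0500)

τ = (-0.0900, -0.0100, -0.0500)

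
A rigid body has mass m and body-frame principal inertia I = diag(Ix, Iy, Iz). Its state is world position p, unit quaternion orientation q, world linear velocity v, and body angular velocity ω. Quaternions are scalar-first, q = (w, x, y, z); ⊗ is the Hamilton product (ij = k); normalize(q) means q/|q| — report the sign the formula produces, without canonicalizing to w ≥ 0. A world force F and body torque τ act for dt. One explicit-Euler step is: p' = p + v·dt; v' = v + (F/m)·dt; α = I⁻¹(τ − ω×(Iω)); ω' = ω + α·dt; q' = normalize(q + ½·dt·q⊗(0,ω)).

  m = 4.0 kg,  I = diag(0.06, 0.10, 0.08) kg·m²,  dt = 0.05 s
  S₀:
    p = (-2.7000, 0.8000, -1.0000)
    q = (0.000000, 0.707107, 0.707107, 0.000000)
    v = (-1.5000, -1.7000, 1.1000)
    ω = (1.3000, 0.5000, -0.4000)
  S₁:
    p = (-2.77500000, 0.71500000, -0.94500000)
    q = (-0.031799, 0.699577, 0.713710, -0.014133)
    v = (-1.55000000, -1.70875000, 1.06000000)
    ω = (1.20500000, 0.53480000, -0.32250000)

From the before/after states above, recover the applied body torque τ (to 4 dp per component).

τ = (-0.1100, 0.0800, 0.1500)

Δω = ω₁−ω₀ = (-0.09500000, 0.03480000, 0.07750000)
precession coupling = (0.0040, 0.0104, 0.0260)
applied torque τ = (-0.1100, 0.0800, 0.1500)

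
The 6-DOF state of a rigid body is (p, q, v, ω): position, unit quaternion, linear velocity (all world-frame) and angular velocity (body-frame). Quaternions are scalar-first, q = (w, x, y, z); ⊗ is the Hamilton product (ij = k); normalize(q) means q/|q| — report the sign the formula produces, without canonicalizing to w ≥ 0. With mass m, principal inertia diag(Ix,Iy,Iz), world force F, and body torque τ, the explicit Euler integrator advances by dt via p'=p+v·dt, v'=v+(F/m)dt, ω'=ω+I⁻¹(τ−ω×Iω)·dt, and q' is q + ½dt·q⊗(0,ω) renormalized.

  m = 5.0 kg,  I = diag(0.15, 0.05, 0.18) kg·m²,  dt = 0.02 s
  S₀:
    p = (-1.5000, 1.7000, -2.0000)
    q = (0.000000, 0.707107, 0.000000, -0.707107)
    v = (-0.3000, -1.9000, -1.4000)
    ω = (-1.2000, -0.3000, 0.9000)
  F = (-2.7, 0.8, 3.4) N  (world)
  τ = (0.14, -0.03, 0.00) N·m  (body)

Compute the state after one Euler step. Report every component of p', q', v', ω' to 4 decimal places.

precession coupling ω×(Iω) = (-0.0351, 0.0324, -0.0360)
α = I⁻¹(τ − ω×Iω) = (1.1673, -1.2480, 0.2000)
new body rate ω' = (-1.1767, -0.3250, 0.9040)
q⊗(0,ω) = (1.4849247, -0.2121321, 0.2121321, -0.2121321)
q + ½dt·q⊗(0,ω), renormalized = (0.0148, 0.7049, 0.0021, -0.7091)
p + v·dt = (-1.5060, 1.6620, -2.0280)
v + (F/m)dt = (-0.3108, -1.8968, -1.3864)

p' = (-1.5060, 1.6620, -2.0280)
q' = (0.0148, 0.7049, 0.0021, -0.7091)
v' = (-0.3108, -1.8968, -1.3864)
ω' = (-1.1767, -0.3250, 0.9040)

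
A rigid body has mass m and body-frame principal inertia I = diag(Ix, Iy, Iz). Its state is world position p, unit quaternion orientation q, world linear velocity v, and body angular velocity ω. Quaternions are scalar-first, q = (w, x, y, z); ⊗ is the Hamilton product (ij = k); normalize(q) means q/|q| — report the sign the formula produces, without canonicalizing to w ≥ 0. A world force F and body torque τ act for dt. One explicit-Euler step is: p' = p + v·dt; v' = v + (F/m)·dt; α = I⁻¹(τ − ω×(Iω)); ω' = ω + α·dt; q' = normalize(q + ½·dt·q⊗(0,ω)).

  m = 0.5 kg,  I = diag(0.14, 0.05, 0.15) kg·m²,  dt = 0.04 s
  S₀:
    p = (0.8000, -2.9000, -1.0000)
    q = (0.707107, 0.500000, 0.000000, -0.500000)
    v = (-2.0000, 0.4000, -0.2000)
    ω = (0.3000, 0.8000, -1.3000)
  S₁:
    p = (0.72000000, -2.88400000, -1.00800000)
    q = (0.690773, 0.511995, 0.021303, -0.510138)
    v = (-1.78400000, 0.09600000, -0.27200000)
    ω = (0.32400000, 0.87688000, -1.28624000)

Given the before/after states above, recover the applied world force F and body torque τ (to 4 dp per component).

F = (2.7000, -3.8000, -0.9000)
τ = (-0.0200, 0.1000, 0.0300)

velocity change Δv = (0.21600000, -0.30400000, -0.07200000)
F = m·Δv/dt = (2.7000, -3.8000, -0.9000)
ω₁ − ω₀ = (0.02400000, 0.07688000, 0.01376000)
τ = I·(Δω/dt) + ω₀×(Iω₀) = (-0.0200, 0.1000, 0.0300)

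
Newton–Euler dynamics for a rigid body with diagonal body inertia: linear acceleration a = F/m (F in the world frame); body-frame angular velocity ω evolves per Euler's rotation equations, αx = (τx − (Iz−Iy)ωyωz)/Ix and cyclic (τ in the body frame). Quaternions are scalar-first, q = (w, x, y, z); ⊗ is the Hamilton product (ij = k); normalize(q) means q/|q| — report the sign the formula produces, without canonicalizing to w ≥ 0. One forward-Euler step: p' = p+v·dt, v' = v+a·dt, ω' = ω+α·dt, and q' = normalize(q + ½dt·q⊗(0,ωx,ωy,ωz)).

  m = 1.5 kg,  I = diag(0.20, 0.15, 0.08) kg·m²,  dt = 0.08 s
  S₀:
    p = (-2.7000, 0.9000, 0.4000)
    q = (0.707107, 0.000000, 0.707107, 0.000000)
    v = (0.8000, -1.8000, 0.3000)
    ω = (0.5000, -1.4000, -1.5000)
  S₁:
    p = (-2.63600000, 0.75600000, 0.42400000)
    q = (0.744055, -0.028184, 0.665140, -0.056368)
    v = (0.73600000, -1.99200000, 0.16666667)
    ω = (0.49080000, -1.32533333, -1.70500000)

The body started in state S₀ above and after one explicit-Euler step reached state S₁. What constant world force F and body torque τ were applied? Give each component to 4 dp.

F = (-1.2000, -3.6000, -2.5000)
τ = (-0.1700, 0.0500, -0.1700)

Δv = v₁−v₀ = (-0.06400000, -0.19200000, -0.13333333)
F = m·Δv/dt = (-1.2000, -3.6000, -2.5000)
ω₁ − ω₀ = (-0.00920000, 0.07466667, -0.20500000)
ω₀×(Iω₀) = (-0.1470, -0.0900, 0.0350)
I·α + gyro = (-0.1700, 0.0500, -0.1700)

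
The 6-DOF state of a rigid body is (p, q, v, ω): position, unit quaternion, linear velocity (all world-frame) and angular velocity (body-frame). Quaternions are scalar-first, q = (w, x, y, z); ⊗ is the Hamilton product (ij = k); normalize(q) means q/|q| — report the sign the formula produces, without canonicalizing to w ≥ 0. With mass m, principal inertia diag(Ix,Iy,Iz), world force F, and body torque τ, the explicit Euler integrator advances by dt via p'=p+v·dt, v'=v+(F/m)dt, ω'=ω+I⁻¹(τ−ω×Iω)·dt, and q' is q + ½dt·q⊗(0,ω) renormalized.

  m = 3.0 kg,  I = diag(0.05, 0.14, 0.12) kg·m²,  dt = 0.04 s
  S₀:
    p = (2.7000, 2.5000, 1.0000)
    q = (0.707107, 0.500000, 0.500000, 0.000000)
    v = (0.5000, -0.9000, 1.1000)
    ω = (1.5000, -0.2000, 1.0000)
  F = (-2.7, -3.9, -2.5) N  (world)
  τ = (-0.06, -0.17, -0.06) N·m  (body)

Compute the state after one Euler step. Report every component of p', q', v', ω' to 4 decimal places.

p + v·dt = (2.7200, 2.4640, 1.0440)
new velocity v' = (0.4640, -0.9520, 1.0667)
ω×(Iω) gyroscopic = (0.0040, -0.1050, -0.0270)
α = I⁻¹(τ − ω×Iω) = (-1.2800, -0.4643, -0.2750)
new body rate ω' = (1.4488, -0.2186, 0.9890)
q⊗(0,ω) = (-0.6500000, 1.5606605, -0.6414214, -0.1428930)
q' = normalize(q + ½dt·q⊗(0,ω)) = (0.6937, 0.5309, 0.4869, -0.0029)

p' = (2.7200, 2.4640, 1.0440)
q' = (0.6937, 0.5309, 0.4869, -0.0029)
v' = (0.4640, -0.9520, 1.0667)
ω' = (1.4488, -0.2186, 0.9890)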